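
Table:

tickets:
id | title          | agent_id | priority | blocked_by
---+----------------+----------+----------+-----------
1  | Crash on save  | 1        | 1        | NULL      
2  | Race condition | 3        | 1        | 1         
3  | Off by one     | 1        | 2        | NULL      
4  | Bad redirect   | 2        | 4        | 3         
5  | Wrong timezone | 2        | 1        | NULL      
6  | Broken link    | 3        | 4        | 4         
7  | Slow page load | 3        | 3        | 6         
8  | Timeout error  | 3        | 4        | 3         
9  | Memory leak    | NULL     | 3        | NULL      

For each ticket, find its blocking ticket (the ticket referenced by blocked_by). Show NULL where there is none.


This is a self-join: tickets is joined to a second copy of itself, matching each row's blocked_by to another row's id. Use LEFT JOIN so rows with blocked_by=NULL are kept.
  - ticket 1 (Crash on save): blocked_by=NULL -> NULL
  - ticket 2 (Race condition): blocked_by=1 -> Crash on save
  - ticket 3 (Off by one): blocked_by=NULL -> NULL
  - ticket 4 (Bad redirect): blocked_by=3 -> Off by one
  - ticket 5 (Wrong timezone): blocked_by=NULL -> NULL
  - ticket 6 (Broken link): blocked_by=4 -> Bad redirect
  - ticket 7 (Slow page load): blocked_by=6 -> Broken link
  - ticket 8 (Timeout error): blocked_by=3 -> Off by one
  - ticket 9 (Memory leak): blocked_by=NULL -> NULL

SQL:
SELECT a.title AS item, b.title AS blocked_by
FROM tickets a
LEFT JOIN tickets b ON a.blocked_by = b.id

Result:
item           | blocked_by   
---------------+--------------
Crash on save  | NULL         
Race condition | Crash on save
Off by one     | NULL         
Bad redirect   | Off by one   
Wrong timezone | NULL         
Broken link    | Bad redirect 
Slow page load | Broken link  
Timeout error  | Off by one   
Memory leak    | NULL         


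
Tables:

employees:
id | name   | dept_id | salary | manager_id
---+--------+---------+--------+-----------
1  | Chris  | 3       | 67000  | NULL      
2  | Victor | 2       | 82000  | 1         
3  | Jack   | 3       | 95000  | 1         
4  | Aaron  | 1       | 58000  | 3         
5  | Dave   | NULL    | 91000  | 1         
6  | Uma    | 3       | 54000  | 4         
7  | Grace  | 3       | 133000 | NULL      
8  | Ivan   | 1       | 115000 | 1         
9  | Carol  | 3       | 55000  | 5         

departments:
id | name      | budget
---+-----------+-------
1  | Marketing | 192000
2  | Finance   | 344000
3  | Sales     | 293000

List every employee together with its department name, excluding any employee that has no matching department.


INNER JOIN keeps only employees rows whose dept_id matches an id in departments. Walk through each employee:
  - employee 1 (Chris): dept_id=3 -> matches Sales
  - employee 2 (Victor): dept_id=2 -> matches Finance
  - employee 3 (Jack): dept_id=3 -> matches Sales
  - employee 4 (Aaron): dept_id=1 -> matches Marketing
  - employee 5 (Dave): dept_id=NULL, no match -> dropped
  - employee 6 (Uma): dept_id=3 -> matches Sales
  - employee 7 (Grace): dept_id=3 -> matches Sales
  - employee 8 (Ivan): dept_id=1 -> matches Marketing
  - employee 9 (Carol): dept_id=3 -> matches Sales
So 1 of 9 rows is dropped.

SQL:
SELECT a.name, b.name AS department
FROM employees a
INNER JOIN departments b ON a.dept_id = b.id

Result:
name   | department
-------+-----------
Chris  | Sales     
Victor | Finance   
Jack   | Sales     
Aaron  | Marketing 
Uma    | Sales     
Grace  | Sales     
Ivan   | Marketing 
Carol  | Sales     


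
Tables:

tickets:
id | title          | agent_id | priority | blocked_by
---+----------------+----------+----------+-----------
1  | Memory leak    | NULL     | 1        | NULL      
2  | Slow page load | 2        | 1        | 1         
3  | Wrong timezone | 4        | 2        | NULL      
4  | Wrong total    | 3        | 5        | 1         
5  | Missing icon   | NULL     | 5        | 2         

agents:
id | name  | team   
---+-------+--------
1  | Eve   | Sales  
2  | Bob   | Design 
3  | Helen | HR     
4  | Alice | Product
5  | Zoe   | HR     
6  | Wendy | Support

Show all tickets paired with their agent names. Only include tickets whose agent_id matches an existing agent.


INNER JOIN keeps only tickets rows whose agent_id matches an id in agents. Walk through each ticket:
  - ticket 1 (Memory leak): agent_id=NULL, no match -> dropped
  - ticket 2 (Slow page load): agent_id=2 -> matches Bob
  - ticket 3 (Wrong timezone): agent_id=4 -> matches Alice
  - ticket 4 (Wrong total): agent_id=3 -> matches Helen
  - ticket 5 (Missing icon): agent_id=NULL, no match -> dropped
So 2 of 5 rows are dropped.

SQL:
SELECT a.title, b.name AS agent
FROM tickets a
INNER JOIN agents b ON a.agent_id = b.id

Result:
title          | agent
---------------+------
Slow page load | Bob  
Wrong timezone | Alice
Wrong total    | Helen


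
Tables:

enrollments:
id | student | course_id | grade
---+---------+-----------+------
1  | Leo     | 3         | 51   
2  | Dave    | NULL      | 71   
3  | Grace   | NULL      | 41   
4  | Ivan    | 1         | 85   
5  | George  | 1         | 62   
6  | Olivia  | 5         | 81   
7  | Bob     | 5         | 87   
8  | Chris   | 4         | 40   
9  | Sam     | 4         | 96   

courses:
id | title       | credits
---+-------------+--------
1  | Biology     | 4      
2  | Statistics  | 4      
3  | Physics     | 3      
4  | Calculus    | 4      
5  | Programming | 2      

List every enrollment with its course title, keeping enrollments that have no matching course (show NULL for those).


LEFT JOIN keeps every row from enrollments (the left table); where course_id has no match in courses, the course columns become NULL. Walk through each enrollment:
  - enrollment 1 (Leo): course_id=3 -> matches Physics
  - enrollment 2 (Dave): course_id=NULL, no match -> kept with NULL
  - enrollment 3 (Grace): course_id=NULL, no match -> kept with NULL
  - enrollment 4 (Ivan): course_id=1 -> matches Biology
  - enrollment 5 (George): course_id=1 -> matches Biology
  - enrollment 6 (Olivia): course_id=5 -> matches Programming
  - enrollment 7 (Bob): course_id=5 -> matches Programming
  - enrollment 8 (Chris): course_id=4 -> matches Calculus
  - enrollment 9 (Sam): course_id=4 -> matches Calculus
All 9 rows appear; 2 have NULL course.

SQL:
SELECT a.student, b.title AS course
FROM enrollments a
LEFT JOIN courses b ON a.course_id = b.id

Result:
student | course     
--------+------------
Leo     | Physics    
Dave    | NULL       
Grace   | NULL       
Ivan    | Biology    
George  | Biology    
Olivia  | Programming
Bob     | Programming
Chris   | Calculus   
Sam     | Calculus   


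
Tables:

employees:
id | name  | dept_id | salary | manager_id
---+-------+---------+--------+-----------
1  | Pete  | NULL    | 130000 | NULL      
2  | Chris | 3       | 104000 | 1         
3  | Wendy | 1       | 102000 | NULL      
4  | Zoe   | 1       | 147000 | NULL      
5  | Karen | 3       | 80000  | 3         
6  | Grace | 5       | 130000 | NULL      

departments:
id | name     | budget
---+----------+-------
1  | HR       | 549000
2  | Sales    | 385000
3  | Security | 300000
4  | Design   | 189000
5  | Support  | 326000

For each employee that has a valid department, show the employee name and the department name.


INNER JOIN keeps only employees rows whose dept_id matches an id in departments. Walk through each employee:
  - employee 1 (Pete): dept_id=NULL, no match -> dropped
  - employee 2 (Chris): dept_id=3 -> matches Security
  - employee 3 (Wendy): dept_id=1 -> matches HR
  - employee 4 (Zoe): dept_id=1 -> matches HR
  - employee 5 (Karen): dept_id=3 -> matches Security
  - employee 6 (Grace): dept_id=5 -> matches Support
So 1 of 6 rows is dropped.

SQL:
SELECT a.name, b.name AS department
FROM employees a
INNER JOIN departments b ON a.dept_id = b.id

Result:
name  | department
------+-----------
Chris | Security  
Wendy | HR        
Zoe   | HR        
Karen | Security  
Grace | Support   


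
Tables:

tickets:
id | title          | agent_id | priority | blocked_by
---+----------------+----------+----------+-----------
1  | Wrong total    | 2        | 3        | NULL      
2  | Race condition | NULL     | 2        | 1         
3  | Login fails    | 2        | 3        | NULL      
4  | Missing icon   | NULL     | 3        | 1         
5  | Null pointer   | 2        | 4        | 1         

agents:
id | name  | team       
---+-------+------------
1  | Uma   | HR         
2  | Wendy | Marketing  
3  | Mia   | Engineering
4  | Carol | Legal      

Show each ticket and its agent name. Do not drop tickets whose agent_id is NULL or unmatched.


LEFT JOIN keeps every row from tickets (the left table); where agent_id has no match in agents, the agent columns become NULL. Walk through each ticket:
  - ticket 1 (Wrong total): agent_id=2 -> matches Wendy
  - ticket 2 (Race condition): agent_id=NULL, no match -> kept with NULL
  - ticket 3 (Login fails): agent_id=2 -> matches Wendy
  - ticket 4 (Missing icon): agent_id=NULL, no match -> kept with NULL
  - ticket 5 (Null pointer): agent_id=2 -> matches Wendy
All 5 rows appear; 2 have NULL agent.

SQL:
SELECT a.title, b.name AS agent
FROM tickets a
LEFT JOIN agents b ON a.agent_id = b.id

Result:
title          | agent
---------------+------
Wrong total    | Wendy
Race condition | NULL 
Login fails    | Wendy
Missing icon   | NULL 
Null pointer   | Wendy


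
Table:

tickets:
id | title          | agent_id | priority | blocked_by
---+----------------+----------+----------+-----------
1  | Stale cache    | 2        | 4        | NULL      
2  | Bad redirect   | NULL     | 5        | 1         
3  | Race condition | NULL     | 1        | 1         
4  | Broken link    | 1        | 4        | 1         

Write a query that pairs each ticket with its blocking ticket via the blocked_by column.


This is a self-join: tickets is joined to a second copy of itself, matching each row's blocked_by to another row's id. Use LEFT JOIN so rows with blocked_by=NULL are kept.
  - ticket 1 (Stale cache): blocked_by=NULL -> NULL
  - ticket 2 (Bad redirect): blocked_by=1 -> Stale cache
  - ticket 3 (Race condition): blocked_by=1 -> Stale cache
  - ticket 4 (Broken link): blocked_by=1 -> Stale cache

SQL:
SELECT a.title AS item, b.title AS blocked_by
FROM tickets a
LEFT JOIN tickets b ON a.blocked_by = b.id

Result:
item           | blocked_by 
---------------+------------
Stale cache    | NULL       
Bad redirect   | Stale cache
Race condition | Stale cache
Broken link    | Stale cache


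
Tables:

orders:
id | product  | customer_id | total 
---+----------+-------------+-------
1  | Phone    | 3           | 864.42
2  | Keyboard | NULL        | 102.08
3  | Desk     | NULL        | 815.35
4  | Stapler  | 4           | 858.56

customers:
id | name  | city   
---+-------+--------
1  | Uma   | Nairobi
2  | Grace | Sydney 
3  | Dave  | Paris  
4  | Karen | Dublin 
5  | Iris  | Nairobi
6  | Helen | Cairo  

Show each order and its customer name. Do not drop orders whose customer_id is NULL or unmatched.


LEFT JOIN keeps every row from orders (the left table); where customer_id has no match in customers, the customer columns become NULL. Walk through each order:
  - order 1 (Phone): customer_id=3 -> matches Dave
  - order 2 (Keyboard): customer_id=NULL, no match -> kept with NULL
  - order 3 (Desk): customer_id=NULL, no match -> kept with NULL
  - order 4 (Stapler): customer_id=4 -> matches Karen
All 4 rows appear; 2 have NULL customer.

SQL:
SELECT a.product, b.name AS customer
FROM orders a
LEFT JOIN customers b ON a.customer_id = b.id

Result:
product  | customer
---------+---------
Phone    | Dave    
Keyboard | NULL    
Desk     | NULL    
Stapler  | Karen   


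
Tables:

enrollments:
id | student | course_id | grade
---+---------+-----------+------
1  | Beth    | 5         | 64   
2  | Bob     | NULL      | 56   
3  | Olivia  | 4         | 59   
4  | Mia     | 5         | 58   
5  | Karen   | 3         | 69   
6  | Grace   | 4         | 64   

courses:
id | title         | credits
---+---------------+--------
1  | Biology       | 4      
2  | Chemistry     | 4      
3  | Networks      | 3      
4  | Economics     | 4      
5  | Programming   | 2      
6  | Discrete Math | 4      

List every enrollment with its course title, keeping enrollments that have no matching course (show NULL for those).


LEFT JOIN keeps every row from enrollments (the left table); where course_id has no match in courses, the course columns become NULL. Walk through each enrollment:
  - enrollment 1 (Beth): course_id=5 -> matches Programming
  - enrollment 2 (Bob): course_id=NULL, no match -> kept with NULL
  - enrollment 3 (Olivia): course_id=4 -> matches Economics
  - enrollment 4 (Mia): course_id=5 -> matches Programming
  - enrollment 5 (Karen): course_id=3 -> matches Networks
  - enrollment 6 (Grace): course_id=4 -> matches Economics
All 6 rows appear; 1 has NULL course.

SQL:
SELECT a.student, b.title AS course
FROM enrollments a
LEFT JOIN courses b ON a.course_id = b.id

Result:
student | course     
--------+------------
Beth    | Programming
Bob     | NULL       
Olivia  | Economics  
Mia     | Programming
Karen   | Networks   
Grace   | Economics  


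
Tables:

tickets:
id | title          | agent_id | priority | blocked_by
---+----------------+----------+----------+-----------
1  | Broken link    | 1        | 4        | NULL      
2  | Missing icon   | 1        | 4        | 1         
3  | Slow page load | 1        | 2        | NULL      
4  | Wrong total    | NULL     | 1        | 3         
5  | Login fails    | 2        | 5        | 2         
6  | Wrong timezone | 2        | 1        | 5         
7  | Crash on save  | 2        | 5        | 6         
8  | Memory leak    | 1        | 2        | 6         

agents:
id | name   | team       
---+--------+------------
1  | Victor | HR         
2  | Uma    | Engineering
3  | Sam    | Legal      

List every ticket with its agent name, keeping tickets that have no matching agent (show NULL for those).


LEFT JOIN keeps every row from tickets (the left table); where agent_id has no match in agents, the agent columns become NULL. Walk through each ticket:
  - ticket 1 (Broken link): agent_id=1 -> matches Victor
  - ticket 2 (Missing icon): agent_id=1 -> matches Victor
  - ticket 3 (Slow page load): agent_id=1 -> matches Victor
  - ticket 4 (Wrong total): agent_id=NULL, no match -> kept with NULL
  - ticket 5 (Login fails): agent_id=2 -> matches Uma
  - ticket 6 (Wrong timezone): agent_id=2 -> matches Uma
  - ticket 7 (Crash on save): agent_id=2 -> matches Uma
  - ticket 8 (Memory leak): agent_id=1 -> matches Victor
All 8 rows appear; 1 has NULL agent.

SQL:
SELECT a.title, b.name AS agent
FROM tickets a
LEFT JOIN agents b ON a.agent_id = b.id

Result:
title          | agent 
---------------+-------
Broken link    | Victor
Missing icon   | Victor
Slow page load | Victor
Wrong total    | NULL  
Login fails    | Uma   
Wrong timezone | Uma   
Crash on save  | Uma   
Memory leak    | Victor


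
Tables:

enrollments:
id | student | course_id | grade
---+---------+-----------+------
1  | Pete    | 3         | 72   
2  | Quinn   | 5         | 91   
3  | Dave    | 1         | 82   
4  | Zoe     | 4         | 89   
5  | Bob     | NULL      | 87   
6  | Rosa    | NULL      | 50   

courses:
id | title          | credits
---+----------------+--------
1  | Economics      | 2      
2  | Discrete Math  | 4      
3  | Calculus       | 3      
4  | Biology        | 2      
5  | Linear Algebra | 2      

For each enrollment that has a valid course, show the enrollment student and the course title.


INNER JOIN keeps only enrollments rows whose course_id matches an id in courses. Walk through each enrollment:
  - enrollment 1 (Pete): course_id=3 -> matches Calculus
  - enrollment 2 (Quinn): course_id=5 -> matches Linear Algebra
  - enrollment 3 (Dave): course_id=1 -> matches Economics
  - enrollment 4 (Zoe): course_id=4 -> matches Biology
  - enrollment 5 (Bob): course_id=NULL, no match -> dropped
  - enrollment 6 (Rosa): course_id=NULL, no match -> dropped
So 2 of 6 rows are dropped.

SQL:
SELECT a.student, b.title AS course
FROM enrollments a
INNER JOIN courses b ON a.course_id = b.id

Result:
student | course        
--------+---------------
Pete    | Calculus      
Quinn   | Linear Algebra
Dave    | Economics     
Zoe     | Biology       


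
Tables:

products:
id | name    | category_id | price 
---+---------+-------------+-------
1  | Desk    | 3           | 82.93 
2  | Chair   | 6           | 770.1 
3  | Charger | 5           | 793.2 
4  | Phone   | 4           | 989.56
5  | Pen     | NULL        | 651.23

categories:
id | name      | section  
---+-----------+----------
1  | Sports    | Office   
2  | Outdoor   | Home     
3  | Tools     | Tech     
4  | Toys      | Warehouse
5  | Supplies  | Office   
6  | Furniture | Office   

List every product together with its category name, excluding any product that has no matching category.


INNER JOIN keeps only products rows whose category_id matches an id in categories. Walk through each product:
  - product 1 (Desk): category_id=3 -> matches Tools
  - product 2 (Chair): category_id=6 -> matches Furniture
  - product 3 (Charger): category_id=5 -> matches Supplies
  - product 4 (Phone): category_id=4 -> matches Toys
  - product 5 (Pen): category_id=NULL, no match -> dropped
So 1 of 5 rows is dropped.

SQL:
SELECT a.name, b.name AS category
FROM products a
INNER JOIN categories b ON a.category_id = b.id

Result:
name    | category 
--------+----------
Desk    | Tools    
Chair   | Furniture
Charger | Supplies 
Phone   | Toys     


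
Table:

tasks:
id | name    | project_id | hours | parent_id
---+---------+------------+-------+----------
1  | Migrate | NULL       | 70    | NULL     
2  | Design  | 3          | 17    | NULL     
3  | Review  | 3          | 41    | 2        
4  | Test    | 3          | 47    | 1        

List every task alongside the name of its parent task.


This is a self-join: tasks is joined to a second copy of itself, matching each row's parent_id to another row's id. Use LEFT JOIN so rows with parent_id=NULL are kept.
  - task 1 (Migrate): parent_id=NULL -> NULL
  - task 2 (Design): parent_id=NULL -> NULL
  - task 3 (Review): parent_id=2 -> Design
  - task 4 (Test): parent_id=1 -> Migrate

SQL:
SELECT a.name AS item, b.name AS parent
FROM tasks a
LEFT JOIN tasks b ON a.parent_id = b.id

Result:
item    | parent 
--------+--------
Migrate | NULL   
Design  | NULL   
Review  | Design 
Test    | Migrate


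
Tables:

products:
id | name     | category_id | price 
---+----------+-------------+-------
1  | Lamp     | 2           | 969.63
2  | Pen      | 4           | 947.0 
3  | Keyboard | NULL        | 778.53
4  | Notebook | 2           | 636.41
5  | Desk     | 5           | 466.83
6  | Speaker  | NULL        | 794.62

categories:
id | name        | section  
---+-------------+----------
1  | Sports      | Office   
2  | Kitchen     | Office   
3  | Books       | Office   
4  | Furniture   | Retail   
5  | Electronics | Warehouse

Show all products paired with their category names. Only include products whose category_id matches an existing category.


INNER JOIN keeps only products rows whose category_id matches an id in categories. Walk through each product:
  - product 1 (Lamp): category_id=2 -> matches Kitchen
  - product 2 (Pen): category_id=4 -> matches Furniture
  - product 3 (Keyboard): category_id=NULL, no match -> dropped
  - product 4 (Notebook): category_id=2 -> matches Kitchen
  - product 5 (Desk): category_id=5 -> matches Electronics
  - product 6 (Speaker): category_id=NULL, no match -> dropped
So 2 of 6 rows are dropped.

SQL:
SELECT a.name, b.name AS category
FROM products a
INNER JOIN categories b ON a.category_id = b.id

Result:
name     | category   
---------+------------
Lamp     | Kitchen    
Pen      | Furniture  
Notebook | Kitchen    
Desk     | Electronics


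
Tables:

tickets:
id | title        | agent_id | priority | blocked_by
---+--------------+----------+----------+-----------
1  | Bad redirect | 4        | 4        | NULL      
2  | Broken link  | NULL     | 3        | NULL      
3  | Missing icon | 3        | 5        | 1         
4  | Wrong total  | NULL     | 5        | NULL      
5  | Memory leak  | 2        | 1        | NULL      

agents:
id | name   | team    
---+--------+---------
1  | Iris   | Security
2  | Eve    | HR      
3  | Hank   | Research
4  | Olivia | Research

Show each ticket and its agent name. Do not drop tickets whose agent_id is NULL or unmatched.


LEFT JOIN keeps every row from tickets (the left table); where agent_id has no match in agents, the agent columns become NULL. Walk through each ticket:
  - ticket 1 (Bad redirect): agent_id=4 -> matches Olivia
  - ticket 2 (Broken link): agent_id=NULL, no match -> kept with NULL
  - ticket 3 (Missing icon): agent_id=3 -> matches Hank
  - ticket 4 (Wrong total): agent_id=NULL, no match -> kept with NULL
  - ticket 5 (Memory leak): agent_id=2 -> matches Eve
All 5 rows appear; 2 have NULL agent.

SQL:
SELECT a.title, b.name AS agent
FROM tickets a
LEFT JOIN agents b ON a.agent_id = b.id

Result:
title        | agent 
-------------+-------
Bad redirect | Olivia
Broken link  | NULL  
Missing icon | Hank  
Wrong total  | NULL  
Memory leak  | Eve   


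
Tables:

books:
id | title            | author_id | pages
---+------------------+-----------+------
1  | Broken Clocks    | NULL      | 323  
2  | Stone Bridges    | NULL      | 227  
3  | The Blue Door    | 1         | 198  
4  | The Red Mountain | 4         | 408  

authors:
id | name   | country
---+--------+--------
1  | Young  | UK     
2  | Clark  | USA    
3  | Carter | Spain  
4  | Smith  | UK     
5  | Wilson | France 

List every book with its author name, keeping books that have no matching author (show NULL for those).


LEFT JOIN keeps every row from books (the left table); where author_id has no match in authors, the author columns become NULL. Walk through each book:
  - book 1 (Broken Clocks): author_id=NULL, no match -> kept with NULL
  - book 2 (Stone Bridges): author_id=NULL, no match -> kept with NULL
  - book 3 (The Blue Door): author_id=1 -> matches Young
  - book 4 (The Red Mountain): author_id=4 -> matches Smith
All 4 rows appear; 2 have NULL author.

SQL:
SELECT a.title, b.name AS author
FROM books a
LEFT JOIN authors b ON a.author_id = b.id

Result:
title            | author
-----------------+-------
Broken Clocks    | NULL  
Stone Bridges    | NULL  
The Blue Door    | Young 
The Red Mountain | Smith 


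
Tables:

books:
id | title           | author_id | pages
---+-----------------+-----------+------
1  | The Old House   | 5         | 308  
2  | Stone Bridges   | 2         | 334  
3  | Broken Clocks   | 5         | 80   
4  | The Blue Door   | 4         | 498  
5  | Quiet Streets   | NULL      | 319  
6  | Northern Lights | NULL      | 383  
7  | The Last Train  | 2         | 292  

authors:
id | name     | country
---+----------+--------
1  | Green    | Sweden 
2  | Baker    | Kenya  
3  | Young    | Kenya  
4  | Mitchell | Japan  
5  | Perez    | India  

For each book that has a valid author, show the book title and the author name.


INNER JOIN keeps only books rows whose author_id matches an id in authors. Walk through each book:
  - book 1 (The Old House): author_id=5 -> matches Perez
  - book 2 (Stone Bridges): author_id=2 -> matches Baker
  - book 3 (Broken Clocks): author_id=5 -> matches Perez
  - book 4 (The Blue Door): author_id=4 -> matches Mitchell
  - book 5 (Quiet Streets): author_id=NULL, no match -> dropped
  - book 6 (Northern Lights): author_id=NULL, no match -> dropped
  - book 7 (The Last Train): author_id=2 -> matches Baker
So 2 of 7 rows are dropped.

SQL:
SELECT a.title, b.name AS author
FROM books a
INNER JOIN authors b ON a.author_id = b.id

Result:
title          | author  
---------------+---------
The Old House  | Perez   
Stone Bridges  | Baker   
Broken Clocks  | Perez   
The Blue Door  | Mitchell
The Last Train | Baker   


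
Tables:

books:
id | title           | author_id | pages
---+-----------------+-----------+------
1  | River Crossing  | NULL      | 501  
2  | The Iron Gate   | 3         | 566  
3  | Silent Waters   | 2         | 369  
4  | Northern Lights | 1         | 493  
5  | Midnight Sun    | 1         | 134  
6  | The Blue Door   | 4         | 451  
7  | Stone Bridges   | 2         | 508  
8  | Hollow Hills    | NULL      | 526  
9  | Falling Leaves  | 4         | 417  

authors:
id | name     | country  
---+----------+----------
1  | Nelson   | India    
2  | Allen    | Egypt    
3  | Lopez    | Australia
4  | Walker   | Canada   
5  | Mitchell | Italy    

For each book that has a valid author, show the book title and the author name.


INNER JOIN keeps only books rows whose author_id matches an id in authors. Walk through each book:
  - book 1 (River Crossing): author_id=NULL, no match -> dropped
  - book 2 (The Iron Gate): author_id=3 -> matches Lopez
  - book 3 (Silent Waters): author_id=2 -> matches Allen
  - book 4 (Northern Lights): author_id=1 -> matches Nelson
  - book 5 (Midnight Sun): author_id=1 -> matches Nelson
  - book 6 (The Blue Door): author_id=4 -> matches Walker
  - book 7 (Stone Bridges): author_id=2 -> matches Allen
  - book 8 (Hollow Hills): author_id=NULL, no match -> dropped
  - book 9 (Falling Leaves): author_id=4 -> matches Walker
So 2 of 9 rows are dropped.

SQL:
SELECT a.title, b.name AS author
FROM books a
INNER JOIN authors b ON a.author_id = b.id

Result:
title           | author
----------------+-------
The Iron Gate   | Lopez 
Silent Waters   | Allen 
Northern Lights | Nelson
Midnight Sun    | Nelson
The Blue Door   | Walker
Stone Bridges   | Allen 
Falling Leaves  | Walker


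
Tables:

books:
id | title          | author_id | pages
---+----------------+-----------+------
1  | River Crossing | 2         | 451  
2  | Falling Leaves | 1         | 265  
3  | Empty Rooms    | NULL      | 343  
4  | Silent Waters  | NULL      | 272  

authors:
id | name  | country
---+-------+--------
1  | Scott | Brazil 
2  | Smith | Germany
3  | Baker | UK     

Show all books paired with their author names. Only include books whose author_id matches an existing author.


INNER JOIN keeps only books rows whose author_id matches an id in authors. Walk through each book:
  - book 1 (River Crossing): author_id=2 -> matches Smith
  - book 2 (Falling Leaves): author_id=1 -> matches Scott
  - book 3 (Empty Rooms): author_id=NULL, no match -> dropped
  - book 4 (Silent Waters): author_id=NULL, no match -> dropped
So 2 of 4 rows are dropped.

SQL:
SELECT a.title, b.name AS author
FROM books a
INNER JOIN authors b ON a.author_id = b.id

Result:
title          | author
---------------+-------
River Crossing | Smith 
Falling Leaves | Scott 


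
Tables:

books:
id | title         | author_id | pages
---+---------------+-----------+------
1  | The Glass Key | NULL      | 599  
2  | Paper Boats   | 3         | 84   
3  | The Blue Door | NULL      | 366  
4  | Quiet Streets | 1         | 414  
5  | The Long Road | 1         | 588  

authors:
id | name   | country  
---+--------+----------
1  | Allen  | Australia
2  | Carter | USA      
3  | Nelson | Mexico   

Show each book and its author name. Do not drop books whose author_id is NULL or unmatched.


LEFT JOIN keeps every row from books (the left table); where author_id has no match in authors, the author columns become NULL. Walk through each book:
  - book 1 (The Glass Key): author_id=NULL, no match -> kept with NULL
  - book 2 (Paper Boats): author_id=3 -> matches Nelson
  - book 3 (The Blue Door): author_id=NULL, no match -> kept with NULL
  - book 4 (Quiet Streets): author_id=1 -> matches Allen
  - book 5 (The Long Road): author_id=1 -> matches Allen
All 5 rows appear; 2 have NULL author.

SQL:
SELECT a.title, b.name AS author
FROM books a
LEFT JOIN authors b ON a.author_id = b.id

Result:
title         | author
--------------+-------
The Glass Key | NULL  
Paper Boats   | Nelson
The Blue Door | NULL  
Quiet Streets | Allen 
The Long Road | Allen 


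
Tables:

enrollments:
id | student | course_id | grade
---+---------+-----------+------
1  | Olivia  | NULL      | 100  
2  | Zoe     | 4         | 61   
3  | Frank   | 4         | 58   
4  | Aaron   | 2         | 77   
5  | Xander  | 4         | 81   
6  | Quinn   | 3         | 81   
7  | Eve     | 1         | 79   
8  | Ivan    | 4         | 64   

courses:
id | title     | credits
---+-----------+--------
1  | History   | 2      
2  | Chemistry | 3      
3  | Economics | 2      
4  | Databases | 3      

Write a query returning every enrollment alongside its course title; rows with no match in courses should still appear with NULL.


LEFT JOIN keeps every row from enrollments (the left table); where course_id has no match in courses, the course columns become NULL. Walk through each enrollment:
  - enrollment 1 (Olivia): course_id=NULL, no match -> kept with NULL
  - enrollment 2 (Zoe): course_id=4 -> matches Databases
  - enrollment 3 (Frank): course_id=4 -> matches Databases
  - enrollment 4 (Aaron): course_id=2 -> matches Chemistry
  - enrollment 5 (Xander): course_id=4 -> matches Databases
  - enrollment 6 (Quinn): course_id=3 -> matches Economics
  - enrollment 7 (Eve): course_id=1 -> matches History
  - enrollment 8 (Ivan): course_id=4 -> matches Databases
All 8 rows appear; 1 has NULL course.

SQL:
SELECT a.student, b.title AS course
FROM enrollments a
LEFT JOIN courses b ON a.course_id = b.id

Result:
student | course   
--------+----------
Olivia  | NULL     
Zoe     | Databases
Frank   | Databases
Aaron   | Chemistry
Xander  | Databases
Quinn   | Economics
Eve     | History  
Ivan    | Databases


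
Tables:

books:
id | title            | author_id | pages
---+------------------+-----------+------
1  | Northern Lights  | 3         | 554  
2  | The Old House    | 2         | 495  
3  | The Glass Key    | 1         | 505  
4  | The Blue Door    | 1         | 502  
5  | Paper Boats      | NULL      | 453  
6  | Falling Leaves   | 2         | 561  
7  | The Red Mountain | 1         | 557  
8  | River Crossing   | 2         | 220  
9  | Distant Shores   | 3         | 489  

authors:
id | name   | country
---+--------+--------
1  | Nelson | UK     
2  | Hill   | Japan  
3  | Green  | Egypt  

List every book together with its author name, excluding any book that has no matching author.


INNER JOIN keeps only books rows whose author_id matches an id in authors. Walk through each book:
  - book 1 (Northern Lights): author_id=3 -> matches Green
  - book 2 (The Old House): author_id=2 -> matches Hill
  - book 3 (The Glass Key): author_id=1 -> matches Nelson
  - book 4 (The Blue Door): author_id=1 -> matches Nelson
  - book 5 (Paper Boats): author_id=NULL, no match -> dropped
  - book 6 (Falling Leaves): author_id=2 -> matches Hill
  - book 7 (The Red Mountain): author_id=1 -> matches Nelson
  - book 8 (River Crossing): author_id=2 -> matches Hill
  - book 9 (Distant Shores): author_id=3 -> matches Green
So 1 of 9 rows is dropped.

SQL:
SELECT a.title, b.name AS author
FROM books a
INNER JOIN authors b ON a.author_id = b.id

Result:
title            | author
-----------------+-------
Northern Lights  | Green 
The Old House    | Hill  
The Glass Key    | Nelson
The Blue Door    | Nelson
Falling Leaves   | Hill  
The Red Mountain | Nelson
River Crossing   | Hill  
Distant Shores   | Green 


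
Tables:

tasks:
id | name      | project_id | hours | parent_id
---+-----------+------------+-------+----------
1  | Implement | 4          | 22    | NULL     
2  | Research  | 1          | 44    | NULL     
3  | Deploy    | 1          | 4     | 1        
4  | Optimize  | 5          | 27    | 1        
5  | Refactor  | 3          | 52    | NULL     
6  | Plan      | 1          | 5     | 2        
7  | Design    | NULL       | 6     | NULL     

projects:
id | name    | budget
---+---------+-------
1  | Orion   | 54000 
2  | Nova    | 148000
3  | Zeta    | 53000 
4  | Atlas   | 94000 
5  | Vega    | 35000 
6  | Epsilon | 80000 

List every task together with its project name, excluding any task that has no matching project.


INNER JOIN keeps only tasks rows whose project_id matches an id in projects. Walk through each task:
  - task 1 (Implement): project_id=4 -> matches Atlas
  - task 2 (Research): project_id=1 -> matches Orion
  - task 3 (Deploy): project_id=1 -> matches Orion
  - task 4 (Optimize): project_id=5 -> matches Vega
  - task 5 (Refactor): project_id=3 -> matches Zeta
  - task 6 (Plan): project_id=1 -> matches Orion
  - task 7 (Design): project_id=NULL, no match -> dropped
So 1 of 7 rows is dropped.

SQL:
SELECT a.name, b.name AS project
FROM tasks a
INNER JOIN projects b ON a.project_id = b.id

Result:
name      | project
----------+--------
Implement | Atlas  
Research  | Orion  
Deploy    | Orion  
Optimize  | Vega   
Refactor  | Zeta   
Plan      | Orion  


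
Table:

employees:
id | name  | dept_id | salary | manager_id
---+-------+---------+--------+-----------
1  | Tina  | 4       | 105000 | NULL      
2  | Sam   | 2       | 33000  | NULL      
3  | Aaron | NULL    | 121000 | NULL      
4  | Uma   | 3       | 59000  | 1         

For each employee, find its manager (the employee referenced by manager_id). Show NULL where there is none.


This is a self-join: employees is joined to a second copy of itself, matching each row's manager_id to another row's id. Use LEFT JOIN so rows with manager_id=NULL are kept.
  - employee 1 (Tina): manager_id=NULL -> NULL
  - employee 2 (Sam): manager_id=NULL -> NULL
  - employee 3 (Aaron): manager_id=NULL -> NULL
  - employee 4 (Uma): manager_id=1 -> Tina

SQL:
SELECT a.name AS item, b.name AS manager
FROM employees a
LEFT JOIN employees b ON a.manager_id = b.id

Result:
item  | manager
------+--------
Tina  | NULL   
Sam   | NULL   
Aaron | NULL   
Uma   | Tina   


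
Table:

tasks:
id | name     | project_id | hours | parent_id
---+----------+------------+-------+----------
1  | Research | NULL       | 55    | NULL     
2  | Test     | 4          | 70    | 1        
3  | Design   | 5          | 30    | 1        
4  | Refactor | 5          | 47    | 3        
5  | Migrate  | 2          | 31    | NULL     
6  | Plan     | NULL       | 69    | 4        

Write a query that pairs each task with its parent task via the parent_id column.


This is a self-join: tasks is joined to a second copy of itself, matching each row's parent_id to another row's id. Use LEFT JOIN so rows with parent_id=NULL are kept.
  - task 1 (Research): parent_id=NULL -> NULL
  - task 2 (Test): parent_id=1 -> Research
  - task 3 (Design): parent_id=1 -> Research
  - task 4 (Refactor): parent_id=3 -> Design
  - task 5 (Migrate): parent_id=NULL -> NULL
  - task 6 (Plan): parent_id=4 -> Refactor

SQL:
SELECT a.name AS item, b.name AS parent
FROM tasks a
LEFT JOIN tasks b ON a.parent_id = b.id

Result:
item     | parent  
---------+---------
Research | NULL    
Test     | Research
Design   | Research
Refactor | Design  
Migrate  | NULL    
Plan     | Refactor


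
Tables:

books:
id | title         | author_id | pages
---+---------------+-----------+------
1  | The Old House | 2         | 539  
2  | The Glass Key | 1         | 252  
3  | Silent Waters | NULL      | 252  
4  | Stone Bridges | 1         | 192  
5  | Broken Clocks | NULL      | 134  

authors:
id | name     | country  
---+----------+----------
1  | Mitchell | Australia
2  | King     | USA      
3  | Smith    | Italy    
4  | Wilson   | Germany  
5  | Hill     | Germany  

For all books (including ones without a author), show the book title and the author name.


LEFT JOIN keeps every row from books (the left table); where author_id has no match in authors, the author columns become NULL. Walk through each book:
  - book 1 (The Old House): author_id=2 -> matches King
  - book 2 (The Glass Key): author_id=1 -> matches Mitchell
  - book 3 (Silent Waters): author_id=NULL, no match -> kept with NULL
  - book 4 (Stone Bridges): author_id=1 -> matches Mitchell
  - book 5 (Broken Clocks): author_id=NULL, no match -> kept with NULL
All 5 rows appear; 2 have NULL author.

SQL:
SELECT a.title, b.name AS author
FROM books a
LEFT JOIN authors b ON a.author_id = b.id

Result:
title         | author  
--------------+---------
The Old House | King    
The Glass Key | Mitchell
Silent Waters | NULL    
Stone Bridges | Mitchell
Broken Clocks | NULL    


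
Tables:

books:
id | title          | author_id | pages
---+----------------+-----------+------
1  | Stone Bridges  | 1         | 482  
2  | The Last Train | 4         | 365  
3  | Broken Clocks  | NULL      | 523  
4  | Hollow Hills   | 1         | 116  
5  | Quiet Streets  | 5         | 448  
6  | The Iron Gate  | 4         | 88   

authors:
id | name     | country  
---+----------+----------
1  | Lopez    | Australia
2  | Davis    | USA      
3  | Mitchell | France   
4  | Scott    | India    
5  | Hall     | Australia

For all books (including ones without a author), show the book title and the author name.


LEFT JOIN keeps every row from books (the left table); where author_id has no match in authors, the author columns become NULL. Walk through each book:
  - book 1 (Stone Bridges): author_id=1 -> matches Lopez
  - book 2 (The Last Train): author_id=4 -> matches Scott
  - book 3 (Broken Clocks): author_id=NULL, no match -> kept with NULL
  - book 4 (Hollow Hills): author_id=1 -> matches Lopez
  - book 5 (Quiet Streets): author_id=5 -> matches Hall
  - book 6 (The Iron Gate): author_id=4 -> matches Scott
All 6 rows appear; 1 has NULL author.

SQL:
SELECT a.title, b.name AS author
FROM books a
LEFT JOIN authors b ON a.author_id = b.id

Result:
title          | author
---------------+-------
Stone Bridges  | Lopez 
The Last Train | Scott 
Broken Clocks  | NULL  
Hollow Hills   | Lopez 
Quiet Streets  | Hall  
The Iron Gate  | Scott 


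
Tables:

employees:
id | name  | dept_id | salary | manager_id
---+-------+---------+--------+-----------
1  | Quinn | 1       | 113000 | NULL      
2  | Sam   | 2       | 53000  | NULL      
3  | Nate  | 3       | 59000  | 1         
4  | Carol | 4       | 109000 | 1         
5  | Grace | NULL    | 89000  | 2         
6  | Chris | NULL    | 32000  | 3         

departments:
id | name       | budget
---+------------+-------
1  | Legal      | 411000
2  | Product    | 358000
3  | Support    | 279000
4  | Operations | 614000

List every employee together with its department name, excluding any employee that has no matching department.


INNER JOIN keeps only employees rows whose dept_id matches an id in departments. Walk through each employee:
  - employee 1 (Quinn): dept_id=1 -> matches Legal
  - employee 2 (Sam): dept_id=2 -> matches Product
  - employee 3 (Nate): dept_id=3 -> matches Support
  - employee 4 (Carol): dept_id=4 -> matches Operations
  - employee 5 (Grace): dept_id=NULL, no match -> dropped
  - employee 6 (Chris): dept_id=NULL, no match -> dropped
So 2 of 6 rows are dropped.

SQL:
SELECT a.name, b.name AS department
FROM employees a
INNER JOIN departments b ON a.dept_id = b.id

Result:
name  | department
------+-----------
Quinn | Legal     
Sam   | Product   
Nate  | Support   
Carol | Operations


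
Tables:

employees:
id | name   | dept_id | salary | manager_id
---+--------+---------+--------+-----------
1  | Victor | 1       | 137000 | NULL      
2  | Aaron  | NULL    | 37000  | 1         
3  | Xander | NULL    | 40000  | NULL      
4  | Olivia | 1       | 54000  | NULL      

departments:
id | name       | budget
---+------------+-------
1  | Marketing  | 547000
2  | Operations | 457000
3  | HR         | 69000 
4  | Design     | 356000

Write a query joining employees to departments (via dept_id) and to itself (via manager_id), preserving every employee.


Two LEFT JOINs from the same base table employees: one to departments via dept_id, one to employees itself via manager_id. Both are LEFT so every employee is preserved.
Match against departments:
  - employee 1 (Victor): dept_id=1 -> matches Marketing
  - employee 2 (Aaron): dept_id=NULL, no match -> kept with NULL
  - employee 3 (Xander): dept_id=NULL, no match -> kept with NULL
  - employee 4 (Olivia): dept_id=1 -> matches Marketing
Match against employees (self):
  - employee 1 (Victor): manager_id=NULL -> NULL
  - employee 2 (Aaron): manager_id=1 -> Victor
  - employee 3 (Xander): manager_id=NULL -> NULL
  - employee 4 (Olivia): manager_id=NULL -> NULL

SQL:
SELECT a.name, b.name AS department, c.name AS manager
FROM employees a
LEFT JOIN departments b ON a.dept_id = b.id
LEFT JOIN employees c ON a.manager_id = c.id

Result:
name   | department | manager
-------+------------+--------
Victor | Marketing  | NULL   
Aaron  | NULL       | Victor 
Xander | NULL       | NULL   
Olivia | Marketing  | NULL   
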